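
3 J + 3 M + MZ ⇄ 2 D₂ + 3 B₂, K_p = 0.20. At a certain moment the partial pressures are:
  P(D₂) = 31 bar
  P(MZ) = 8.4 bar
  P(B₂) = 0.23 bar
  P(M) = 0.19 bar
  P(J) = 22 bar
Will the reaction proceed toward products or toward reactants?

in the forward direction

Q_p = P(D₂)²·P(B₂)³ / (P(J)³·P(M)³·P(MZ)) = (31)²·(0.23)³ / ((22)³·(0.19)³·(8.4)) = 0.019
Q_p = 0.019 < K_p = 0.20, so the forward reaction proceeds.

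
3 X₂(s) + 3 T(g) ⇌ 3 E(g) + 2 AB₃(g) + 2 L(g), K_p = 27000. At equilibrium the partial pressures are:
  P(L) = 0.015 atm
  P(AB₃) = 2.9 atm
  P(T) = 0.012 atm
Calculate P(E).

P(E) = 2.9 atm

(X₂ is a pure solid — omitted from K_p.)
At equilibrium, K_p = P(E)³·P(AB₃)²·P(L)² / P(T)³ = 27000.
(P(E))³·(2.9)²·(0.015)² / (0.012)³ = 27000
P(E)³ = 24.7 ⇒ P(E) = 2.9 atm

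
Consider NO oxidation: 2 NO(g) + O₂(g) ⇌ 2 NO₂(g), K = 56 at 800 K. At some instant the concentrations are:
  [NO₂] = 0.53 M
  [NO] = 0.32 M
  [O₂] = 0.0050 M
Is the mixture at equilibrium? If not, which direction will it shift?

no; Q > K, reaction proceeds in reverse

Q = [NO₂]² / ([NO]²·[O₂]) = (0.53)² / ((0.32)²·(0.0050)) = 550
Q = 550 > K = 56: net reverse reaction.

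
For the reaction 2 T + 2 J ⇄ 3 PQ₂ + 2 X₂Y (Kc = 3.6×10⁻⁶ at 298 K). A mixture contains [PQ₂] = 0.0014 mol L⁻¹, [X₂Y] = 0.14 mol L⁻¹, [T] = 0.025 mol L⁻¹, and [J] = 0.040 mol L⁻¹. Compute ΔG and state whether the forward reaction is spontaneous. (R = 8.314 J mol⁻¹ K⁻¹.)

ΔG = 6.70 kJ/mol; the forward reaction is non-spontaneous

Qc = [PQ₂]³·[X₂Y]² / ([T]²·[J]²) = (0.0014)³·(0.14)² / ((0.025)²·(0.040)²) = 5.38×10⁻⁵
ΔG = RT ln(Qc/Kc) = (8.314 J mol⁻¹ K⁻¹)(298 K) × ln(5.38×10⁻⁵/3.6×10⁻⁶)
   = (2.478 kJ/mol)(2.704) = 6.70 kJ/mol
ΔG > 0, so the forward reaction is non-spontaneous (proceeds in reverse).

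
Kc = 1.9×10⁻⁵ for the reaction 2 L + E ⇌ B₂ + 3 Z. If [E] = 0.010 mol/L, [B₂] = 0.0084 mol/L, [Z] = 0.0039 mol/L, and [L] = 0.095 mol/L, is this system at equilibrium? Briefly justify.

no; Q < K, reaction proceeds forward

Qc = [B₂]·[Z]³ / ([L]²·[E]) = (0.0084)·(0.0039)³ / ((0.095)²·(0.010)) = 5.5×10⁻⁶
Qc = 5.5×10⁻⁶ < Kc = 1.9×10⁻⁵: net forward reaction.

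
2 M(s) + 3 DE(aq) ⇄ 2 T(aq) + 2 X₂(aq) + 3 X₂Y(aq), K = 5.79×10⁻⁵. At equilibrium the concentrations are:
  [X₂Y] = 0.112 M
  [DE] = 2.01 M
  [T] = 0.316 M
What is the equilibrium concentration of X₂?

(M is a pure solid — omitted from K.)
At equilibrium, K = [T]²·[X₂]²·[X₂Y]³ / [DE]³ = 5.79×10⁻⁵.
(0.316)²·([X₂])²·(0.112)³ / (2.01)³ = 5.79×10⁻⁵
[X₂]² = 3.35 ⇒ [X₂] = 1.83 M

[X₂] = 1.83 M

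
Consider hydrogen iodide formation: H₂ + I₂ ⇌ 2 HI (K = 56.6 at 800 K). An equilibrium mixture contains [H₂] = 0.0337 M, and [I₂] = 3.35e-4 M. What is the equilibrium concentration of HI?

At equilibrium, K = [HI]² / ([H₂]·[I₂]) = 56.6.
([HI])² / ((0.0337)·(3.35e-4)) = 56.6
[HI]² = 6.39e-4 ⇒ [HI] = 0.0253 M

[HI] = 0.0253 M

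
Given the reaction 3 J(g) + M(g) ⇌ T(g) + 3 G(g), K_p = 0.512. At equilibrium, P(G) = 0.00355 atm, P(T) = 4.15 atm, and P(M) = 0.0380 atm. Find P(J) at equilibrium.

P(J) = 0.0212 atm

At equilibrium, K_p = P(T)·P(G)³ / (P(J)³·P(M)) = 0.512.
(4.15)·(0.00355)³ / ((P(J))³·(0.0380)) = 0.512
P(J)³ = 9.54×10⁻⁶ ⇒ P(J) = 0.0212 atm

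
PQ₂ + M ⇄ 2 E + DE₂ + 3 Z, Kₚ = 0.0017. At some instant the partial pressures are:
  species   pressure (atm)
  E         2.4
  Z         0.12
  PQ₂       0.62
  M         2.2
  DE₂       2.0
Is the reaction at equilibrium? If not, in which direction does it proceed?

in the reverse direction

Qₚ = P(E)²·P(DE₂)·P(Z)³ / (P(PQ₂)·P(M)) = (2.4)²·(2.0)·(0.12)³ / ((0.62)·(2.2)) = 0.015
Qₚ = 0.015 > Kₚ = 0.0017, so the reverse reaction proceeds.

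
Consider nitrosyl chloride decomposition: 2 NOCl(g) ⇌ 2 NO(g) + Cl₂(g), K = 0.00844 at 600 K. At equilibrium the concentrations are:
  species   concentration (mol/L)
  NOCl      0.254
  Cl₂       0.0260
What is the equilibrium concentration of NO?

[NO] = 0.145 mol/L

At equilibrium, K = [NO]²·[Cl₂] / [NOCl]² = 0.00844.
([NO])²·(0.0260) / (0.254)² = 0.00844
[NO]² = 0.0209 ⇒ [NO] = 0.145 mol/L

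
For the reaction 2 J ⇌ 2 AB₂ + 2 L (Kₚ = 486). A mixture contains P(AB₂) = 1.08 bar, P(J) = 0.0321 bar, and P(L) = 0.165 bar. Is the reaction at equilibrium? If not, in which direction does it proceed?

Qₚ = P(AB₂)²·P(L)² / P(J)² = (1.08)²·(0.165)² / (0.0321)² = 30.8
Qₚ = 30.8 < Kₚ = 486, so the forward reaction proceeds.

forward (toward products)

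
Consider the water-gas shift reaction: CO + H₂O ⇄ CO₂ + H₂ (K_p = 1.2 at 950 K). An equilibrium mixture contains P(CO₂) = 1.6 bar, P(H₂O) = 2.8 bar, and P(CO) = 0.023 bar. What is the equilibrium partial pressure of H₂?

P(H₂) = 0.048 bar

At equilibrium, K_p = P(CO₂)·P(H₂) / (P(CO)·P(H₂O)) = 1.2.
(1.6)·(P(H₂)) / ((0.023)·(2.8)) = 1.2
P(H₂) = 0.0483 = 0.048 bar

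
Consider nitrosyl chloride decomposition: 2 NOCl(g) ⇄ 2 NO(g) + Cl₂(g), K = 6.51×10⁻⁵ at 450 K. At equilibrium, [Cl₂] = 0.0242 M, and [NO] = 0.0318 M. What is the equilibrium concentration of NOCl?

At equilibrium, K = [NO]²·[Cl₂] / [NOCl]² = 6.51×10⁻⁵.
(0.0318)²·(0.0242) / ([NOCl])² = 6.51×10⁻⁵
[NOCl]² = 0.376 ⇒ [NOCl] = 0.613 M

[NOCl] = 0.613 M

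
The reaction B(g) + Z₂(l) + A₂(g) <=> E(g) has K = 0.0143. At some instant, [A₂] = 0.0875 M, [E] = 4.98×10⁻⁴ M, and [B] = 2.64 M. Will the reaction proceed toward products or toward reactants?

toward products

(Z₂ is a pure liquid — omitted from Q.)
Q = [E] / ([B]·[A₂]) = (4.98×10⁻⁴) / ((2.64)·(0.0875)) = 0.00216
Q = 0.00216 < K = 0.0143, so the forward reaction proceeds.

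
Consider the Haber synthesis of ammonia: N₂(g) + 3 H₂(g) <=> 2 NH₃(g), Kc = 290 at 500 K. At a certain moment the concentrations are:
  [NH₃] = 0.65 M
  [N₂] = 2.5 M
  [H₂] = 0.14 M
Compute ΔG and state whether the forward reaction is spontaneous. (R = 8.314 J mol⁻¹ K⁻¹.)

ΔG = -6.44 kJ/mol; the forward reaction is spontaneous

Qc = [NH₃]² / ([N₂]·[H₂]³) = (0.65)² / ((2.5)·(0.14)³) = 61.6
ΔG = RT ln(Qc/Kc) = (8.314 J mol⁻¹ K⁻¹)(500 K) × ln(61.6/290)
   = (4.157 kJ/mol)(-1.549) = -6.44 kJ/mol
ΔG < 0, so the forward reaction is spontaneous (proceeds forward).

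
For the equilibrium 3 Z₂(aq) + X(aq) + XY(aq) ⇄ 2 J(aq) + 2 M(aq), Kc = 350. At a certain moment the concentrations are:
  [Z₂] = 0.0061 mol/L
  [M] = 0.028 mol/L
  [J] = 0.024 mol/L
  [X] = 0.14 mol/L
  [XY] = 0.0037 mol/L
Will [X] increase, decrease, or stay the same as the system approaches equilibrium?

Qc = [J]²·[M]² / ([Z₂]³·[X]·[XY]) = (0.024)²·(0.028)² / ((0.0061)³·(0.14)·(0.0037)) = 3800
Qc = 3800 > Kc = 350: net reverse reaction.
X is a reactant, so it increases.

increase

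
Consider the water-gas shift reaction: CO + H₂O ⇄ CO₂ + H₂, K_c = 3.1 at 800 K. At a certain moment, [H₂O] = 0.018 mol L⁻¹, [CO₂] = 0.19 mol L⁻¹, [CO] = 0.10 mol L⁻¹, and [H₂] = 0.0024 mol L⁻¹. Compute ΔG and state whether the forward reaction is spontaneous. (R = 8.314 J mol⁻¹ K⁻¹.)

Q_c = [CO₂]·[H₂] / ([CO]·[H₂O]) = (0.19)·(0.0024) / ((0.10)·(0.018)) = 0.253
ΔG = RT ln(Q_c/K_c) = (8.314 J mol⁻¹ K⁻¹)(800 K) × ln(0.253/3.1)
   = (6.651 kJ/mol)(-2.506) = -16.7 kJ/mol
ΔG < 0, so the forward reaction is spontaneous (proceeds forward).

ΔG = -16.7 kJ/mol; the forward reaction is spontaneous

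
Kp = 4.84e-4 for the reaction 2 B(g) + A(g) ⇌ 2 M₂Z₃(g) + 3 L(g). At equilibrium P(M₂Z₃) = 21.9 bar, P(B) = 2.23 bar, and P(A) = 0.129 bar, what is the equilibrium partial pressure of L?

P(L) = 0.00865 bar

At equilibrium, Kp = P(M₂Z₃)²·P(L)³ / (P(B)²·P(A)) = 4.84e-4.
(21.9)²·(P(L))³ / ((2.23)²·(0.129)) = 4.84e-4
P(L)³ = 6.47e-7 ⇒ P(L) = 0.00865 bar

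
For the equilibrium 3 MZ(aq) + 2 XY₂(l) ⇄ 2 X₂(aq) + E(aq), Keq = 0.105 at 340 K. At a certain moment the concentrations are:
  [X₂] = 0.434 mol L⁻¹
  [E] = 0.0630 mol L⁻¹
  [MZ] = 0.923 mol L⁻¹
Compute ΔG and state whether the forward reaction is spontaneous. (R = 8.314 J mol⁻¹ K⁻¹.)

(XY₂ is a pure liquid — omitted from Q.)
Q = [X₂]²·[E] / [MZ]³ = (0.434)²·(0.0630) / (0.923)³ = 0.0151
ΔG = RT ln(Q/Keq) = (8.314 J mol⁻¹ K⁻¹)(340 K) × ln(0.0151/0.105)
   = (2.827 kJ/mol)(-1.939) = -5.48 kJ/mol
ΔG < 0, so the forward reaction is spontaneous (proceeds forward).

ΔG = -5.48 kJ/mol; the forward reaction is spontaneous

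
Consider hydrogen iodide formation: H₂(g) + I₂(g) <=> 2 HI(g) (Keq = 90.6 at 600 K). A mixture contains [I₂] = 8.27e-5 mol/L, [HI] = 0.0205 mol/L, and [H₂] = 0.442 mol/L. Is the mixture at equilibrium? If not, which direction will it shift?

no; Q < K, reaction proceeds forward

Q = [HI]² / ([H₂]·[I₂]) = (0.0205)² / ((0.442)·(8.27e-5)) = 11.5
Q = 11.5 < Keq = 90.6: net forward reaction.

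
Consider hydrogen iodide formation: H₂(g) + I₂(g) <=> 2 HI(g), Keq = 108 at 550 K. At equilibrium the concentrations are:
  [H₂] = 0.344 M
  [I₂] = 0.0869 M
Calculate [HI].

At equilibrium, Keq = [HI]² / ([H₂]·[I₂]) = 108.
([HI])² / ((0.344)·(0.0869)) = 108
[HI]² = 3.23 ⇒ [HI] = 1.80 M

[HI] = 1.80 M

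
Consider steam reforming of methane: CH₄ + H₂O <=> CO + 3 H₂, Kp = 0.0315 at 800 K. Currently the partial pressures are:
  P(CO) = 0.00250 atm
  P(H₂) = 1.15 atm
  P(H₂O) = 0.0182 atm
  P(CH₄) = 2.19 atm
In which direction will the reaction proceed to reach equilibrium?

toward reactants

Qp = P(CO)·P(H₂)³ / (P(CH₄)·P(H₂O)) = (0.00250)·(1.15)³ / ((2.19)·(0.0182)) = 0.0954
Qp = 0.0954 > Kp = 0.0315, so the reverse reaction proceeds.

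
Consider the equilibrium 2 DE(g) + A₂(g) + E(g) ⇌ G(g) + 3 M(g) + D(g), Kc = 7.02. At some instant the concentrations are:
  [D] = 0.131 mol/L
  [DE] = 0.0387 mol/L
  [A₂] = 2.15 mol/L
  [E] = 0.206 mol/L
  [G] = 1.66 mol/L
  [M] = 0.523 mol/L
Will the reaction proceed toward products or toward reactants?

Qc = [G]·[M]³·[D] / ([DE]²·[A₂]·[E]) = (1.66)·(0.523)³·(0.131) / ((0.0387)²·(2.15)·(0.206)) = 46.9
Qc = 46.9 > Kc = 7.02, so the reverse reaction proceeds.

toward reactants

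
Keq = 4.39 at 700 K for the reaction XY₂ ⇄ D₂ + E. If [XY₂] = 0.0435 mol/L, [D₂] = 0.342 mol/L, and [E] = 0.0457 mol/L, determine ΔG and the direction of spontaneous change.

ΔG = -14.6 kJ/mol; the forward reaction is spontaneous

Q = [D₂]·[E] / [XY₂] = (0.342)·(0.0457) / (0.0435) = 0.359
ΔG = RT ln(Q/Keq) = (8.314 J mol⁻¹ K⁻¹)(700 K) × ln(0.359/4.39)
   = (5.820 kJ/mol)(-2.504) = -14.6 kJ/mol
ΔG < 0, so the forward reaction is spontaneous (proceeds forward).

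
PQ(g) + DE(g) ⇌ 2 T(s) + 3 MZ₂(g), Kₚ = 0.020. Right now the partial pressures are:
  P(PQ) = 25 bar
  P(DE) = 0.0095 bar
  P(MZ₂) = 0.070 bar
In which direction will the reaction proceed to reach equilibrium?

(T is a pure solid — omitted from Qₚ.)
Qₚ = P(MZ₂)³ / (P(PQ)·P(DE)) = (0.070)³ / ((25)·(0.0095)) = 0.0014
Qₚ = 0.0014 < Kₚ = 0.020, so the forward reaction proceeds.

to the right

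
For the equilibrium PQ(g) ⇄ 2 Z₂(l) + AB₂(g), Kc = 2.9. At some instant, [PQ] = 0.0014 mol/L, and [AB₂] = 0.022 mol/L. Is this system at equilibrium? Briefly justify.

(Z₂ is a pure liquid — omitted from Qc.)
Qc = [AB₂] / [PQ] = (0.022) / (0.0014) = 16
Qc = 16 > Kc = 2.9: net reverse reaction.

no; Q > K, reaction proceeds in reverse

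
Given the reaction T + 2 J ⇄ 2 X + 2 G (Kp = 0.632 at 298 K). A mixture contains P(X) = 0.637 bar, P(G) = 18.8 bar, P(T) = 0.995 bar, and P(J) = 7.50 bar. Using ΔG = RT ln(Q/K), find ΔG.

Qp = P(X)²·P(G)² / (P(T)·P(J)²) = (0.637)²·(18.8)² / ((0.995)·(7.50)²) = 2.56
ΔG = RT ln(Qp/Kp) = (8.314 J mol⁻¹ K⁻¹)(298 K) × ln(2.56/0.632)
   = (2.478 kJ/mol)(1.399) = 3.47 kJ/mol
ΔG > 0, so the forward reaction is non-spontaneous (proceeds in reverse).

ΔG = 3.47 kJ/mol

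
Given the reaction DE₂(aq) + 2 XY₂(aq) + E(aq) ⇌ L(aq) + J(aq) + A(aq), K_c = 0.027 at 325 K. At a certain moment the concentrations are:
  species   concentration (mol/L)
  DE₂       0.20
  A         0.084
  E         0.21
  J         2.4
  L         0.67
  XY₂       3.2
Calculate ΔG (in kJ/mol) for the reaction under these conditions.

ΔG = 6.63 kJ/mol

Q_c = [L]·[J]·[A] / ([DE₂]·[XY₂]²·[E]) = (0.67)·(2.4)·(0.084) / ((0.20)·(3.2)²·(0.21)) = 0.314
ΔG = RT ln(Q_c/K_c) = (8.314 J mol⁻¹ K⁻¹)(325 K) × ln(0.314/0.027)
   = (2.702 kJ/mol)(2.454) = 6.63 kJ/mol
ΔG > 0, so the forward reaction is non-spontaneous (proceeds in reverse).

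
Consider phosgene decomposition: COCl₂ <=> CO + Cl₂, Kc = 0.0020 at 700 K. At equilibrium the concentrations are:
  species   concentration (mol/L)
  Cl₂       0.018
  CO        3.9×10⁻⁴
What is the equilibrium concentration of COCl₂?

At equilibrium, Kc = [CO]·[Cl₂] / [COCl₂] = 0.0020.
(3.9×10⁻⁴)·(0.018) / ([COCl₂]) = 0.0020
[COCl₂] = 0.00351 = 0.0035 mol/L

[COCl₂] = 0.0035 mol/L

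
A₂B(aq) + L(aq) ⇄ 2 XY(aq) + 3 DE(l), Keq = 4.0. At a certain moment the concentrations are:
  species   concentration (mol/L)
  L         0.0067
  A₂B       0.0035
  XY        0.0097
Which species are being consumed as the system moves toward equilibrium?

none (at equilibrium)

(DE is a pure liquid — omitted from Q.)
Q = [XY]² / ([A₂B]·[L]) = (0.0097)² / ((0.0035)·(0.0067)) = 4.0
Q = 4.0 = Keq; the system is at equilibrium.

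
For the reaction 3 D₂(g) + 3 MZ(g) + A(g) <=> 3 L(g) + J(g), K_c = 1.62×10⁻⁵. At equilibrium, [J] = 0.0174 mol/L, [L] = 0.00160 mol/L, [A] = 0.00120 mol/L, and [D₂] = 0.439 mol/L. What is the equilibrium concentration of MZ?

At equilibrium, K_c = [L]³·[J] / ([D₂]³·[MZ]³·[A]) = 1.62×10⁻⁵.
(0.00160)³·(0.0174) / ((0.439)³·([MZ])³·(0.00120)) = 1.62×10⁻⁵
[MZ]³ = 0.0433 ⇒ [MZ] = 0.351 mol/L

[MZ] = 0.351 mol/L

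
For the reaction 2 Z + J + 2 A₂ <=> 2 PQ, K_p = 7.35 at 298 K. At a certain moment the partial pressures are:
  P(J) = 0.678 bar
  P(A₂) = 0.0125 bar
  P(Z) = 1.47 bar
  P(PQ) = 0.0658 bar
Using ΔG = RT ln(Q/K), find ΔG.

Q_p = P(PQ)² / (P(Z)²·P(J)·P(A₂)²) = (0.0658)² / ((1.47)²·(0.678)·(0.0125)²) = 18.9
ΔG = RT ln(Q_p/K_p) = (8.314 J mol⁻¹ K⁻¹)(298 K) × ln(18.9/7.35)
   = (2.478 kJ/mol)(0.9445) = 2.34 kJ/mol
ΔG > 0, so the forward reaction is non-spontaneous (proceeds in reverse).

ΔG = 2.34 kJ/mol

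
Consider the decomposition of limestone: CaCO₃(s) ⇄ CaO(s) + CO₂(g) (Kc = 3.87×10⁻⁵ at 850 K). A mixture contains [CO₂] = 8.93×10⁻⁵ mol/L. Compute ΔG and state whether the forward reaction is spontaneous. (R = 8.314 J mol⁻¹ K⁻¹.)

ΔG = 5.91 kJ/mol; the forward reaction is non-spontaneous

(CaCO₃, CaO are pure solids — omitted from Qc.)
Qc = [CO₂] = 8.93×10⁻⁵
ΔG = RT ln(Qc/Kc) = (8.314 J mol⁻¹ K⁻¹)(850 K) × ln(8.93×10⁻⁵/3.87×10⁻⁵)
   = (7.067 kJ/mol)(0.8362) = 5.91 kJ/mol
ΔG > 0, so the forward reaction is non-spontaneous (proceeds in reverse).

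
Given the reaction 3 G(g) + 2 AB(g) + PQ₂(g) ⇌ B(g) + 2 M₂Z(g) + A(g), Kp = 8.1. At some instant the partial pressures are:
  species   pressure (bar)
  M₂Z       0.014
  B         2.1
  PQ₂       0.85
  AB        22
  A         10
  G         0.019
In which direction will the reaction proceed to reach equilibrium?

Qp = P(B)·P(M₂Z)²·P(A) / (P(G)³·P(AB)²·P(PQ₂)) = (2.1)·(0.014)²·(10) / ((0.019)³·(22)²·(0.85)) = 1.5
Qp = 1.5 < Kp = 8.1, so the forward reaction proceeds.

forward (toward products)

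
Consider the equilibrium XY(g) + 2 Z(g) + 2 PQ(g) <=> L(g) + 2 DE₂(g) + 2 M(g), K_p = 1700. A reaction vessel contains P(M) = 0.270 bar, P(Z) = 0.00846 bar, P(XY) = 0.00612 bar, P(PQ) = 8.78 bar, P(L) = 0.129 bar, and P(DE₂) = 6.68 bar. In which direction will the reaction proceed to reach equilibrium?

Q_p = P(L)·P(DE₂)²·P(M)² / (P(XY)·P(Z)²·P(PQ)²) = (0.129)·(6.68)²·(0.270)² / ((0.00612)·(0.00846)²·(8.78)²) = 12400
Q_p = 12400 > K_p = 1700, so the reverse reaction proceeds.

in the reverse direction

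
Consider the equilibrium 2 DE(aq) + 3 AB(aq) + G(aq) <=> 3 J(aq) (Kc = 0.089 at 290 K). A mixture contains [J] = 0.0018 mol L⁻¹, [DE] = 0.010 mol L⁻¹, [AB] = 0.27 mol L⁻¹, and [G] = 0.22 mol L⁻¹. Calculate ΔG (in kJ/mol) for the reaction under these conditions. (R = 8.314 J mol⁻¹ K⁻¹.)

Qc = [J]³ / ([DE]²·[AB]³·[G]) = (0.0018)³ / ((0.010)²·(0.27)³·(0.22)) = 0.0135
ΔG = RT ln(Qc/Kc) = (8.314 J mol⁻¹ K⁻¹)(290 K) × ln(0.0135/0.089)
   = (2.411 kJ/mol)(-1.886) = -4.55 kJ/mol
ΔG < 0, so the forward reaction is spontaneous (proceeds forward).

ΔG = -4.55 kJ/mol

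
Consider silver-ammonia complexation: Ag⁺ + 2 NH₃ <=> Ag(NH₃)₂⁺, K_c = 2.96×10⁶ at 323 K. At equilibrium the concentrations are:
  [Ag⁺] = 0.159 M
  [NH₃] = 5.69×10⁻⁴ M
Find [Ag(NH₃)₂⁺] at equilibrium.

[Ag(NH₃)₂⁺] = 0.152 M

At equilibrium, K_c = [Ag(NH₃)₂⁺] / ([Ag⁺]·[NH₃]²) = 2.96×10⁶.
([Ag(NH₃)₂⁺]) / ((0.159)·(5.69×10⁻⁴)²) = 2.96×10⁶
[Ag(NH₃)₂⁺] = 0.152 M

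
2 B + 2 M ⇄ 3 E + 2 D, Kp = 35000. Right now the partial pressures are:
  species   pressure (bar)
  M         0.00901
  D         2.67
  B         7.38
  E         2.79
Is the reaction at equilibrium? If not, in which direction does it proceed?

Qp = P(E)³·P(D)² / (P(B)²·P(M)²) = (2.79)³·(2.67)² / ((7.38)²·(0.00901)²) = 35000
Qp = 35000 = Kp, so the system is already at equilibrium.

at equilibrium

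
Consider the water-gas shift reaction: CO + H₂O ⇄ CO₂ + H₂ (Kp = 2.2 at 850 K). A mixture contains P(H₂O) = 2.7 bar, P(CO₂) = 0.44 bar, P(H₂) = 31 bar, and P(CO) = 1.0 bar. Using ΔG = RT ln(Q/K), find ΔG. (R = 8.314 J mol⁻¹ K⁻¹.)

ΔG = 5.87 kJ/mol

Qp = P(CO₂)·P(H₂) / (P(CO)·P(H₂O)) = (0.44)·(31) / ((1.0)·(2.7)) = 5.05
ΔG = RT ln(Qp/Kp) = (8.314 J mol⁻¹ K⁻¹)(850 K) × ln(5.05/2.2)
   = (7.067 kJ/mol)(0.8309) = 5.87 kJ/mol
ΔG > 0, so the forward reaction is non-spontaneous (proceeds in reverse).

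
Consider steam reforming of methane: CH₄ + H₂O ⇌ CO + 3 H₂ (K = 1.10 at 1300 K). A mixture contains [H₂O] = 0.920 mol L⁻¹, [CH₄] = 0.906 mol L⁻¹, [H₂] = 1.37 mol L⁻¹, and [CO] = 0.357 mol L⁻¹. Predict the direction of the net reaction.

at equilibrium

Q = [CO]·[H₂]³ / ([CH₄]·[H₂O]) = (0.357)·(1.37)³ / ((0.906)·(0.920)) = 1.10
Q = 1.10 = K, so the system is already at equilibrium.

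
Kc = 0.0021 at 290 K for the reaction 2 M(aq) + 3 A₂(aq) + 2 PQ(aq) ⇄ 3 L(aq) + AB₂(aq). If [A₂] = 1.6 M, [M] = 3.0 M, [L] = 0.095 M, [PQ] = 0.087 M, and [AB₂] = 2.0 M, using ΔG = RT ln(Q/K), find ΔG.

ΔG = 2.59 kJ/mol

Qc = [L]³·[AB₂] / ([M]²·[A₂]³·[PQ]²) = (0.095)³·(2.0) / ((3.0)²·(1.6)³·(0.087)²) = 0.00615
ΔG = RT ln(Qc/Kc) = (8.314 J mol⁻¹ K⁻¹)(290 K) × ln(0.00615/0.0021)
   = (2.411 kJ/mol)(1.075) = 2.59 kJ/mol
ΔG > 0, so the forward reaction is non-spontaneous (proceeds in reverse).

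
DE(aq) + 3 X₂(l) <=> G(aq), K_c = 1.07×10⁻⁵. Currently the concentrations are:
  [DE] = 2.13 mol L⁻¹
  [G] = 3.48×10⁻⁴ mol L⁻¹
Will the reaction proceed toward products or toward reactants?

(X₂ is a pure liquid — omitted from Q_c.)
Q_c = [G] / [DE] = (3.48×10⁻⁴) / (2.13) = 1.63×10⁻⁴
Q_c = 1.63×10⁻⁴ > K_c = 1.07×10⁻⁵, so the reverse reaction proceeds.

to the left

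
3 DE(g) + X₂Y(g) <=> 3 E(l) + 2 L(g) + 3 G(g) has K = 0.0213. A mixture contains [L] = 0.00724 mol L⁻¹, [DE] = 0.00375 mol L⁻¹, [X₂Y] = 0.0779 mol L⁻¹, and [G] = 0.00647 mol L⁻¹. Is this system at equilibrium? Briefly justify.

(E is a pure liquid — omitted from Q.)
Q = [L]²·[G]³ / ([DE]³·[X₂Y]) = (0.00724)²·(0.00647)³ / ((0.00375)³·(0.0779)) = 0.00346
Q = 0.00346 < K = 0.0213: net forward reaction.

no; Q < K, reaction proceeds forward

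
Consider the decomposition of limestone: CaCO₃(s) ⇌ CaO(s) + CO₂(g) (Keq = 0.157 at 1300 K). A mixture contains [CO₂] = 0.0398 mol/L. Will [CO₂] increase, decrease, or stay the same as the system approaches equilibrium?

increase

(CaCO₃, CaO are pure solids — omitted from Q.)
Q = [CO₂] = 0.0398
Q = 0.0398 < Keq = 0.157: net forward reaction.
CO₂ is a product, so it increases.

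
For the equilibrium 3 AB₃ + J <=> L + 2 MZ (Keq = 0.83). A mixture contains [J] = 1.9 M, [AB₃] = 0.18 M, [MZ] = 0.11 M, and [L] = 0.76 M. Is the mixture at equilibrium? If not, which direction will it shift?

yes, at equilibrium

Q = [L]·[MZ]² / ([AB₃]³·[J]) = (0.76)·(0.11)² / ((0.18)³·(1.9)) = 0.83
Q = 0.83 = Keq; the system is at equilibrium.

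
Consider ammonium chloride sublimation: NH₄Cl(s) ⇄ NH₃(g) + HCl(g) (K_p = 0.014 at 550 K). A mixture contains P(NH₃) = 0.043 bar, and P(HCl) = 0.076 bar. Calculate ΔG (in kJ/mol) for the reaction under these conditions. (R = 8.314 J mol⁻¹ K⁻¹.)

ΔG = -6.65 kJ/mol

(NH₄Cl is a pure solid — omitted from Q_p.)
Q_p = P(NH₃)·P(HCl) = (0.043)·(0.076) = 0.00327
ΔG = RT ln(Q_p/K_p) = (8.314 J mol⁻¹ K⁻¹)(550 K) × ln(0.00327/0.014)
   = (4.573 kJ/mol)(-1.454) = -6.65 kJ/mol
ΔG < 0, so the forward reaction is spontaneous (proceeds forward).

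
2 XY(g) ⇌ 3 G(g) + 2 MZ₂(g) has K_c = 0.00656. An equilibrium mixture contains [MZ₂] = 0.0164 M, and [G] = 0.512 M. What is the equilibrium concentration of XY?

[XY] = 0.0742 M

At equilibrium, K_c = [G]³·[MZ₂]² / [XY]² = 0.00656.
(0.512)³·(0.0164)² / ([XY])² = 0.00656
[XY]² = 0.00550 ⇒ [XY] = 0.0742 M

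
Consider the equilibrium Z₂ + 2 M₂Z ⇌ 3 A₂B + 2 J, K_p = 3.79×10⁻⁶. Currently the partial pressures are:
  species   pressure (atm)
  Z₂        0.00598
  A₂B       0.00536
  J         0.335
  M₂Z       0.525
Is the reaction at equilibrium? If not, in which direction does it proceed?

reverse (toward reactants)

Q_p = P(A₂B)³·P(J)² / (P(Z₂)·P(M₂Z)²) = (0.00536)³·(0.335)² / ((0.00598)·(0.525)²) = 1.05×10⁻⁵
Q_p = 1.05×10⁻⁵ > K_p = 3.79×10⁻⁶, so the reverse reaction proceeds.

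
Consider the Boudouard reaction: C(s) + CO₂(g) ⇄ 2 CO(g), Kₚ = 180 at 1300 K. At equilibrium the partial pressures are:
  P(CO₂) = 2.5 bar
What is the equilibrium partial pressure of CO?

(C is a pure solid — omitted from Kₚ.)
At equilibrium, Kₚ = P(CO)² / P(CO₂) = 180.
(P(CO))² / (2.5) = 180
P(CO)² = 450 ⇒ P(CO) = 21 bar

P(CO) = 21 bar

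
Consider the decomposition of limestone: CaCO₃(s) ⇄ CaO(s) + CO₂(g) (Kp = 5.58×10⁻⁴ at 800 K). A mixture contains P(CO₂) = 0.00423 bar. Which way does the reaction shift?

to the left

(CaCO₃, CaO are pure solids — omitted from Qp.)
Qp = P(CO₂) = 0.00423
Qp = 0.00423 > Kp = 5.58×10⁻⁴, so the reverse reaction proceeds.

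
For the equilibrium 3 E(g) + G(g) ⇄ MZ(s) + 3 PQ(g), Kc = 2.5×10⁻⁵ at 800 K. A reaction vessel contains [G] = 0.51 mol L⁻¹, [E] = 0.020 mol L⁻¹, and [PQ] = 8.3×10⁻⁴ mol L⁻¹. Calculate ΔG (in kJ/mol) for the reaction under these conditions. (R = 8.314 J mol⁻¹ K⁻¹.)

(MZ is a pure solid — omitted from Qc.)
Qc = [PQ]³ / ([E]³·[G]) = (8.3×10⁻⁴)³ / ((0.020)³·(0.51)) = 1.40×10⁻⁴
ΔG = RT ln(Qc/Kc) = (8.314 J mol⁻¹ K⁻¹)(800 K) × ln(1.40×10⁻⁴/2.5×10⁻⁵)
   = (6.651 kJ/mol)(1.723) = 11.5 kJ/mol
ΔG > 0, so the forward reaction is non-spontaneous (proceeds in reverse).

ΔG = 11.5 kJ/mol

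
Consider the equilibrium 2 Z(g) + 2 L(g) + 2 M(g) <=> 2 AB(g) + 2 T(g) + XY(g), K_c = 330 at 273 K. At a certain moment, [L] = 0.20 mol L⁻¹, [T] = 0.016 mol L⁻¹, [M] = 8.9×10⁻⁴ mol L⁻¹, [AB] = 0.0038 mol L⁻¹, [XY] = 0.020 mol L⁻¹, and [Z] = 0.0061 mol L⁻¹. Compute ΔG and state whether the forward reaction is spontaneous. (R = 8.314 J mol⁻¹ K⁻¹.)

ΔG = -3.77 kJ/mol; the forward reaction is spontaneous

Q_c = [AB]²·[T]²·[XY] / ([Z]²·[L]²·[M]²) = (0.0038)²·(0.016)²·(0.020) / ((0.0061)²·(0.20)²·(8.9×10⁻⁴)²) = 62.7
ΔG = RT ln(Q_c/K_c) = (8.314 J mol⁻¹ K⁻¹)(273 K) × ln(62.7/330)
   = (2.270 kJ/mol)(-1.661) = -3.77 kJ/mol
ΔG < 0, so the forward reaction is spontaneous (proceeds forward).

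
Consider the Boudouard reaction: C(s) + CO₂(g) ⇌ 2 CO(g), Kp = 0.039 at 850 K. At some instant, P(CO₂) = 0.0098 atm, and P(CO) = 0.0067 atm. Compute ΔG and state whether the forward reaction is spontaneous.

(C is a pure solid — omitted from Qp.)
Qp = P(CO)² / P(CO₂) = (0.0067)² / (0.0098) = 0.00458
ΔG = RT ln(Qp/Kp) = (8.314 J mol⁻¹ K⁻¹)(850 K) × ln(0.00458/0.039)
   = (7.067 kJ/mol)(-2.142) = -15.1 kJ/mol
ΔG < 0, so the forward reaction is spontaneous (proceeds forward).

ΔG = -15.1 kJ/mol; the forward reaction is spontaneous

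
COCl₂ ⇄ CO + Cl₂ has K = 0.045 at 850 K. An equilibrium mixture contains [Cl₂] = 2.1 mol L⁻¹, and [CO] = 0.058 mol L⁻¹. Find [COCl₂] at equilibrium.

At equilibrium, K = [CO]·[Cl₂] / [COCl₂] = 0.045.
(0.058)·(2.1) / ([COCl₂]) = 0.045
[COCl₂] = 2.71 = 2.7 mol L⁻¹

[COCl₂] = 2.7 mol L⁻¹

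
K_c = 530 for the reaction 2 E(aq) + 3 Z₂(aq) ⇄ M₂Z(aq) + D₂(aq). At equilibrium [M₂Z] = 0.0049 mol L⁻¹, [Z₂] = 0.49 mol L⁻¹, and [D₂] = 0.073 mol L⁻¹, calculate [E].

At equilibrium, K_c = [M₂Z]·[D₂] / ([E]²·[Z₂]³) = 530.
(0.0049)·(0.073) / (([E])²·(0.49)³) = 530
[E]² = 5.74×10⁻⁶ ⇒ [E] = 0.0024 mol L⁻¹

[E] = 0.0024 mol L⁻¹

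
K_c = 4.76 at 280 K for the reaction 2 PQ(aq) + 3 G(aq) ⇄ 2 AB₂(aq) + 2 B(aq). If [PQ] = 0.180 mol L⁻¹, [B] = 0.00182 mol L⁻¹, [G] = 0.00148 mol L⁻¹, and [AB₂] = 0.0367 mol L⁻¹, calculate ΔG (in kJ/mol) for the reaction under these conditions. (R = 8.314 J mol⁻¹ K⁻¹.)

Q_c = [AB₂]²·[B]² / ([PQ]²·[G]³) = (0.0367)²·(0.00182)² / ((0.180)²·(0.00148)³) = 42.5
ΔG = RT ln(Q_c/K_c) = (8.314 J mol⁻¹ K⁻¹)(280 K) × ln(42.5/4.76)
   = (2.328 kJ/mol)(2.189) = 5.10 kJ/mol
ΔG > 0, so the forward reaction is non-spontaneous (proceeds in reverse).

ΔG = 5.10 kJ/mol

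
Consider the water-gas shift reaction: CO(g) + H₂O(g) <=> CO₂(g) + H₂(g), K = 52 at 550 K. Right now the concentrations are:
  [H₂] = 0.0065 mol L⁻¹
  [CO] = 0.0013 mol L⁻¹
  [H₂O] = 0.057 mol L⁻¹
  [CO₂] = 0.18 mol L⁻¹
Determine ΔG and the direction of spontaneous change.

ΔG = -5.45 kJ/mol; the forward reaction is spontaneous

Q = [CO₂]·[H₂] / ([CO]·[H₂O]) = (0.18)·(0.0065) / ((0.0013)·(0.057)) = 15.8
ΔG = RT ln(Q/K) = (8.314 J mol⁻¹ K⁻¹)(550 K) × ln(15.8/52)
   = (4.573 kJ/mol)(-1.191) = -5.45 kJ/mol
ΔG < 0, so the forward reaction is spontaneous (proceeds forward).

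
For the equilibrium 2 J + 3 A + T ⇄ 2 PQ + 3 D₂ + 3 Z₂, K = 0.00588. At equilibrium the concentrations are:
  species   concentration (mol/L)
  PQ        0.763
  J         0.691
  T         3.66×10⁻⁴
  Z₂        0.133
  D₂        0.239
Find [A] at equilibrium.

[A] = 2.63 mol/L

At equilibrium, K = [PQ]²·[D₂]³·[Z₂]³ / ([J]²·[A]³·[T]) = 0.00588.
(0.763)²·(0.239)³·(0.133)³ / ((0.691)²·([A])³·(3.66×10⁻⁴)) = 0.00588
[A]³ = 18.2 ⇒ [A] = 2.63 mol/L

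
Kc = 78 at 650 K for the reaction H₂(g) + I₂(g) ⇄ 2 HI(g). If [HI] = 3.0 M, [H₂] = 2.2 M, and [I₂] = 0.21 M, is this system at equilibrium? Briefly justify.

no; Q < K, reaction proceeds forward

Qc = [HI]² / ([H₂]·[I₂]) = (3.0)² / ((2.2)·(0.21)) = 19
Qc = 19 < Kc = 78: net forward reaction.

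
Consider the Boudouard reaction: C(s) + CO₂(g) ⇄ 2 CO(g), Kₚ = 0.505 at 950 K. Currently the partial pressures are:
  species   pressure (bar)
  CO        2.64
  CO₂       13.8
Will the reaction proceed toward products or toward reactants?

at equilibrium

(C is a pure solid — omitted from Qₚ.)
Qₚ = P(CO)² / P(CO₂) = (2.64)² / (13.8) = 0.505
Qₚ = 0.505 = Kₚ, so the system is already at equilibrium.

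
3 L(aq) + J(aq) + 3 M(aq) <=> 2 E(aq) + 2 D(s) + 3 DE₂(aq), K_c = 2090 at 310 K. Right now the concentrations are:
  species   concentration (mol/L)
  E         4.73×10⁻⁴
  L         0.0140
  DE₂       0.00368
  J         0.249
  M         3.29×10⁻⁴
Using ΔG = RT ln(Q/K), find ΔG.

(D is a pure solid — omitted from Q_c.)
Q_c = [E]²·[DE₂]³ / ([L]³·[J]·[M]³) = (4.73×10⁻⁴)²·(0.00368)³ / ((0.0140)³·(0.249)·(3.29×10⁻⁴)³) = 458
ΔG = RT ln(Q_c/K_c) = (8.314 J mol⁻¹ K⁻¹)(310 K) × ln(458/2090)
   = (2.577 kJ/mol)(-1.518) = -3.91 kJ/mol
ΔG < 0, so the forward reaction is spontaneous (proceeds forward).

ΔG = -3.91 kJ/mol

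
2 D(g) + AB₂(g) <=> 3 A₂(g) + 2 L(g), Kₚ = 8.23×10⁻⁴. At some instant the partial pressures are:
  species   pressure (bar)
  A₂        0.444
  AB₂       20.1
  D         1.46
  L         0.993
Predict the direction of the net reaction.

Qₚ = P(A₂)³·P(L)² / (P(D)²·P(AB₂)) = (0.444)³·(0.993)² / ((1.46)²·(20.1)) = 0.00201
Qₚ = 0.00201 > Kₚ = 8.23×10⁻⁴, so the reverse reaction proceeds.

toward reactants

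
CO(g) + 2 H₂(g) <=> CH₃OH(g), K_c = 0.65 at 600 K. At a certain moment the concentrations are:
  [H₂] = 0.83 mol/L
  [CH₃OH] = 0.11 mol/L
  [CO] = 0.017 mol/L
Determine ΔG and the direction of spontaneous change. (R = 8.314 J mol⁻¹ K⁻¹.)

Q_c = [CH₃OH] / ([CO]·[H₂]²) = (0.11) / ((0.017)·(0.83)²) = 9.39
ΔG = RT ln(Q_c/K_c) = (8.314 J mol⁻¹ K⁻¹)(600 K) × ln(9.39/0.65)
   = (4.988 kJ/mol)(2.670) = 13.3 kJ/mol
ΔG > 0, so the forward reaction is non-spontaneous (proceeds in reverse).

ΔG = 13.3 kJ/mol; the forward reaction is non-spontaneous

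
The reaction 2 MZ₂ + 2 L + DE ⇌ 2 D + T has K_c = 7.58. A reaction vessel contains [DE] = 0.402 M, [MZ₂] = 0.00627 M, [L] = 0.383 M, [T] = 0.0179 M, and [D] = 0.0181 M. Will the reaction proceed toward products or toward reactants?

in the forward direction

Q_c = [D]²·[T] / ([MZ₂]²·[L]²·[DE]) = (0.0181)²·(0.0179) / ((0.00627)²·(0.383)²·(0.402)) = 2.53
Q_c = 2.53 < K_c = 7.58, so the forward reaction proceeds.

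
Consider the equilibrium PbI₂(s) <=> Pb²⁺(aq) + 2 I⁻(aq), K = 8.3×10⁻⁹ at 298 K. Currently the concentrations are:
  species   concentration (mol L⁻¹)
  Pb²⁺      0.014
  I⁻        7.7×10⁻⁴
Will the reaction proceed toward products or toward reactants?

no net change (already at equilibrium)

(PbI₂ is a pure solid — omitted from Q.)
Q = [Pb²⁺]·[I⁻]² = (0.014)·(7.7×10⁻⁴)² = 8.3×10⁻⁹
Q = 8.3×10⁻⁹ = K, so the system is already at equilibrium.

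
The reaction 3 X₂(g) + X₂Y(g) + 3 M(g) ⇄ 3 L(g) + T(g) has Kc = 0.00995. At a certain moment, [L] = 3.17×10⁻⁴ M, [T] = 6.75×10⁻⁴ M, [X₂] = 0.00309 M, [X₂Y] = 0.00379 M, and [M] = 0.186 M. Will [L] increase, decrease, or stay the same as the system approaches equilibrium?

decrease

Qc = [L]³·[T] / ([X₂]³·[X₂Y]·[M]³) = (3.17×10⁻⁴)³·(6.75×10⁻⁴) / ((0.00309)³·(0.00379)·(0.186)³) = 0.0299
Qc = 0.0299 > Kc = 0.00995: net reverse reaction.
L is a product, so it decreases.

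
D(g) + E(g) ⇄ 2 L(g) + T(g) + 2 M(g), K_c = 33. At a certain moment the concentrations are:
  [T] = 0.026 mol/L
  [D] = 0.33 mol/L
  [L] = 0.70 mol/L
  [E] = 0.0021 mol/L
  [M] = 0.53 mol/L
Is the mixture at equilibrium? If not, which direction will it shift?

Q_c = [L]²·[T]·[M]² / ([D]·[E]) = (0.70)²·(0.026)·(0.53)² / ((0.33)·(0.0021)) = 5.2
Q_c = 5.2 < K_c = 33: net forward reaction.

no; Q < K, reaction proceeds forward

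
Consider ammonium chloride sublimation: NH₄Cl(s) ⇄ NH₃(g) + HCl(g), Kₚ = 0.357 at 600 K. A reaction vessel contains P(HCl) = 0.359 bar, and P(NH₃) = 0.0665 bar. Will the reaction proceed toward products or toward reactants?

(NH₄Cl is a pure solid — omitted from Qₚ.)
Qₚ = P(NH₃)·P(HCl) = (0.0665)·(0.359) = 0.0239
Qₚ = 0.0239 < Kₚ = 0.357, so the forward reaction proceeds.

in the forward direction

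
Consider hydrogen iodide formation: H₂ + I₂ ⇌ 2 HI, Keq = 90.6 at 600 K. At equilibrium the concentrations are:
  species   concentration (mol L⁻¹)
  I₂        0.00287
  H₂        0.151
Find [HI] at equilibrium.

[HI] = 0.198 mol L⁻¹

At equilibrium, Keq = [HI]² / ([H₂]·[I₂]) = 90.6.
([HI])² / ((0.151)·(0.00287)) = 90.6
[HI]² = 0.0393 ⇒ [HI] = 0.198 mol L⁻¹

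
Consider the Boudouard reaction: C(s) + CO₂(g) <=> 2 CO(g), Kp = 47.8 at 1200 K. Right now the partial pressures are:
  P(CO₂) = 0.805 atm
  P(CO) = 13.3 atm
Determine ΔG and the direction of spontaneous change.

(C is a pure solid — omitted from Qp.)
Qp = P(CO)² / P(CO₂) = (13.3)² / (0.805) = 220
ΔG = RT ln(Qp/Kp) = (8.314 J mol⁻¹ K⁻¹)(1200 K) × ln(220/47.8)
   = (9.977 kJ/mol)(1.527) = 15.2 kJ/mol
ΔG > 0, so the forward reaction is non-spontaneous (proceeds in reverse).

ΔG = 15.2 kJ/mol; the forward reaction is non-spontaneous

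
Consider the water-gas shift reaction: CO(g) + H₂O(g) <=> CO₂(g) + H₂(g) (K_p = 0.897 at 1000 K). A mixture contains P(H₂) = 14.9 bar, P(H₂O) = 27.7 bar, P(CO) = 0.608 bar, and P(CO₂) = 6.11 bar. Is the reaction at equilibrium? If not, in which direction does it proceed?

Q_p = P(CO₂)·P(H₂) / (P(CO)·P(H₂O)) = (6.11)·(14.9) / ((0.608)·(27.7)) = 5.41
Q_p = 5.41 > K_p = 0.897, so the reverse reaction proceeds.

toward reactants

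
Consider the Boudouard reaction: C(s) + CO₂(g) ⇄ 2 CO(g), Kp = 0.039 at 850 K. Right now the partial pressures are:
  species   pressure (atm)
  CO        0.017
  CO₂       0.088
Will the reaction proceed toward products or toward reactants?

in the forward direction

(C is a pure solid — omitted from Qp.)
Qp = P(CO)² / P(CO₂) = (0.017)² / (0.088) = 0.0033
Qp = 0.0033 < Kp = 0.039, so the forward reaction proceeds.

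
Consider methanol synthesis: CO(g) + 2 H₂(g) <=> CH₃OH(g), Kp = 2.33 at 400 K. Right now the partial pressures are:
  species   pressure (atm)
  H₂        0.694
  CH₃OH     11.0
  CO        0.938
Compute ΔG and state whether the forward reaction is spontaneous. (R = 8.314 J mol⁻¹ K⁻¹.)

Qp = P(CH₃OH) / (P(CO)·P(H₂)²) = (11.0) / ((0.938)·(0.694)²) = 24.3
ΔG = RT ln(Qp/Kp) = (8.314 J mol⁻¹ K⁻¹)(400 K) × ln(24.3/2.33)
   = (3.326 kJ/mol)(2.345) = 7.80 kJ/mol
ΔG > 0, so the forward reaction is non-spontaneous (proceeds in reverse).

ΔG = 7.80 kJ/mol; the forward reaction is non-spontaneous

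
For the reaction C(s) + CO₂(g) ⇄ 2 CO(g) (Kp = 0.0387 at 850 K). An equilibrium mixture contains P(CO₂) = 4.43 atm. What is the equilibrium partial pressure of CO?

P(CO) = 0.414 atm

(C is a pure solid — omitted from Kp.)
At equilibrium, Kp = P(CO)² / P(CO₂) = 0.0387.
(P(CO))² / (4.43) = 0.0387
P(CO)² = 0.171 ⇒ P(CO) = 0.414 atm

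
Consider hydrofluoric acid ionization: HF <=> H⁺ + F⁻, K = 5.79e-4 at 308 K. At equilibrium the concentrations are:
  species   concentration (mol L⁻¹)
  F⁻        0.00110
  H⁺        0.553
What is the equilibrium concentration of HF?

[HF] = 1.05 mol L⁻¹

At equilibrium, K = [H⁺]·[F⁻] / [HF] = 5.79e-4.
(0.553)·(0.00110) / ([HF]) = 5.79e-4
[HF] = 1.05 mol L⁻¹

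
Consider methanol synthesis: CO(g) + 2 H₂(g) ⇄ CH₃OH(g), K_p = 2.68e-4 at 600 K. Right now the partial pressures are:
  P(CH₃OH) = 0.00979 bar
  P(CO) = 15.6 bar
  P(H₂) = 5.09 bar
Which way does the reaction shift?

to the right

Q_p = P(CH₃OH) / (P(CO)·P(H₂)²) = (0.00979) / ((15.6)·(5.09)²) = 2.42e-5
Q_p = 2.42e-5 < K_p = 2.68e-4, so the forward reaction proceeds.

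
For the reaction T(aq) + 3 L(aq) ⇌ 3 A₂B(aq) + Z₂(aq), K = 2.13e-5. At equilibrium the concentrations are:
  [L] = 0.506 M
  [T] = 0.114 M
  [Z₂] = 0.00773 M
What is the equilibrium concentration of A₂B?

[A₂B] = 0.0344 M

At equilibrium, K = [A₂B]³·[Z₂] / ([T]·[L]³) = 2.13e-5.
([A₂B])³·(0.00773) / ((0.114)·(0.506)³) = 2.13e-5
[A₂B]³ = 4.07e-5 ⇒ [A₂B] = 0.0344 M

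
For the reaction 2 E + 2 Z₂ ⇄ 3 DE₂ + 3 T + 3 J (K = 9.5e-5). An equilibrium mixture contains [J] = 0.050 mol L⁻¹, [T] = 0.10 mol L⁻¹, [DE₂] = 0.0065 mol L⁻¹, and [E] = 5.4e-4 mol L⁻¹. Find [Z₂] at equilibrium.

At equilibrium, K = [DE₂]³·[T]³·[J]³ / ([E]²·[Z₂]²) = 9.5e-5.
(0.0065)³·(0.10)³·(0.050)³ / ((5.4e-4)²·([Z₂])²) = 9.5e-5
[Z₂]² = 0.00124 ⇒ [Z₂] = 0.035 mol L⁻¹

[Z₂] = 0.035 mol L⁻¹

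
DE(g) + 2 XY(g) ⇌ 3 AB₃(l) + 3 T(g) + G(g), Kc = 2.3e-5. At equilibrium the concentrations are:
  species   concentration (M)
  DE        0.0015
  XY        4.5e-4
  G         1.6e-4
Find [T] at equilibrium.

(AB₃ is a pure liquid — omitted from Kc.)
At equilibrium, Kc = [T]³·[G] / ([DE]·[XY]²) = 2.3e-5.
([T])³·(1.6e-4) / ((0.0015)·(4.5e-4)²) = 2.3e-5
[T]³ = 4.37e-11 ⇒ [T] = 3.5e-4 M

[T] = 3.5e-4 M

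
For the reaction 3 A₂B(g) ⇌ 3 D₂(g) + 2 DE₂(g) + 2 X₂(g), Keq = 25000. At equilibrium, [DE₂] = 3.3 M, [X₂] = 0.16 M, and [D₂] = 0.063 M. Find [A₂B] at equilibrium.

At equilibrium, Keq = [D₂]³·[DE₂]²·[X₂]² / [A₂B]³ = 25000.
(0.063)³·(3.3)²·(0.16)² / ([A₂B])³ = 25000
[A₂B]³ = 2.79e-9 ⇒ [A₂B] = 0.0014 M

[A₂B] = 0.0014 M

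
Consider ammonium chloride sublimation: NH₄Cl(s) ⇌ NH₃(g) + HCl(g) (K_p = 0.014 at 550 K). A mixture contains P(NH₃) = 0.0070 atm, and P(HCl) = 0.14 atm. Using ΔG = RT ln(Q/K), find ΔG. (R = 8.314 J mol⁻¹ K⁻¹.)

ΔG = -12.2 kJ/mol

(NH₄Cl is a pure solid — omitted from Q_p.)
Q_p = P(NH₃)·P(HCl) = (0.0070)·(0.14) = 9.80×10⁻⁴
ΔG = RT ln(Q_p/K_p) = (8.314 J mol⁻¹ K⁻¹)(550 K) × ln(9.80×10⁻⁴/0.014)
   = (4.573 kJ/mol)(-2.659) = -12.2 kJ/mol
ΔG < 0, so the forward reaction is spontaneous (proceeds forward).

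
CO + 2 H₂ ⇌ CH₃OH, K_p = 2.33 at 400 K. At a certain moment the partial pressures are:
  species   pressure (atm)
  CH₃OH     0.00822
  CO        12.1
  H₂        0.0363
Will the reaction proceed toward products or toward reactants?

in the forward direction

Q_p = P(CH₃OH) / (P(CO)·P(H₂)²) = (0.00822) / ((12.1)·(0.0363)²) = 0.516
Q_p = 0.516 < K_p = 2.33, so the forward reaction proceeds.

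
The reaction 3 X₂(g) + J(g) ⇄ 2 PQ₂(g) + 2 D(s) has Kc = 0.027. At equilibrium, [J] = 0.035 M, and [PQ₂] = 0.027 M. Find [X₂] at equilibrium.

(D is a pure solid — omitted from Kc.)
At equilibrium, Kc = [PQ₂]² / ([X₂]³·[J]) = 0.027.
(0.027)² / (([X₂])³·(0.035)) = 0.027
[X₂]³ = 0.771 ⇒ [X₂] = 0.92 M

[X₂] = 0.92 M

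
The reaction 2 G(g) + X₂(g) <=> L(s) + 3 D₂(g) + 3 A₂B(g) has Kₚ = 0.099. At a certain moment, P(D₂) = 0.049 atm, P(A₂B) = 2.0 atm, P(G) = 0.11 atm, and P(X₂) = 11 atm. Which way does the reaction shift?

in the forward direction

(L is a pure solid — omitted from Qₚ.)
Qₚ = P(D₂)³·P(A₂B)³ / (P(G)²·P(X₂)) = (0.049)³·(2.0)³ / ((0.11)²·(11)) = 0.0071
Qₚ = 0.0071 < Kₚ = 0.099, so the forward reaction proceeds.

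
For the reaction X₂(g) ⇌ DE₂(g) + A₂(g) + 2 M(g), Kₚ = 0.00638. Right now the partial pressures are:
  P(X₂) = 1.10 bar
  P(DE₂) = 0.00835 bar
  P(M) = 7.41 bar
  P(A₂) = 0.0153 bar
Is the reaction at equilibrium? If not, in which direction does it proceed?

Qₚ = P(DE₂)·P(A₂)·P(M)² / P(X₂) = (0.00835)·(0.0153)·(7.41)² / (1.10) = 0.00638
Qₚ = 0.00638 = Kₚ, so the system is already at equilibrium.

at equilibrium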